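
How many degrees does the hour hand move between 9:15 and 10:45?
The hour hand moves 0.5 degrees per minute.
Time elapsed: 10:45 - 9:15 = 90 minutes
Angular displacement: 90 x 0.5 = 45 degrees

Final answer: 45 degrees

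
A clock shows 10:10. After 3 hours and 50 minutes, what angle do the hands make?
First find the time 3 hours and 50 minutes after 10:10.
Total minutes: 10 x 60 + 10 + 3 x 60 + 50 = 840.
840 mod 720 = 120 minutes = 2:00.
Now compute the angle at 2:00:
Hour hand: 2 x 30 + 0 x 0.5 = 60 degrees
Minute hand: 0 x 6 = 0 degrees
Difference: |60 - 0| = 60 degrees
The angle is 60 degrees

Final answer: 60 degrees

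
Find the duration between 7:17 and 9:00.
From 7:17 to 9:00:
(9 x 60 + 0) - (7 x 60 + 17) = 540 - 437 = 103 minutes
= 1 hour and 43 minutes

Final answer: 1 hour and 43 minutes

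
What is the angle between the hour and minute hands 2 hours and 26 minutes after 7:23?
First find the time 2 hours and 26 minutes after 7:23.
Total minutes: 7 x 60 + 23 + 2 x 60 + 26 = 589.
589 mod 720 = 589 minutes = 9:49.
Now compute the angle at 9:49:
Hour hand: 9 x 30 + 49 x 0.5 = 294.5 degrees
Minute hand: 49 x 6 = 294 degrees
Difference: |294.5 - 294| = 0.5 degrees
The angle is 0.5 degrees

Final answer: 0.5 degrees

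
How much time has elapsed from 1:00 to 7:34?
From 1:00 to 7:34:
(7 x 60 + 34) - (1 x 60 + 0) = 454 - 60 = 394 minutes
= 6 hours and 34 minutes

Final answer: 6 hours and 34 minutes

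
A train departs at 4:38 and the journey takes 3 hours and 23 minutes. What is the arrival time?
Starting time: 4:38
Adding 23 minutes to 38 minutes: 38 + 23 = 61 minutes = 1 hour and 1 minute
Adding 3 hours: 4 + 3 + 1 (carry) = 8
Final time: 8:01

Final answer: 8:01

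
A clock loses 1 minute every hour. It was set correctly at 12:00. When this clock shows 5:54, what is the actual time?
For every 60 true minutes, the faulty clock advances 59 minutes, so 1 faulty-clock minute corresponds to 60/59 true minutes.
From 12:00 to 5:54 on the faulty dial is 354 minutes.
True elapsed: 354 x 60/59 = 360 minutes = 6 hours.
True time: 12:00 + 6 hours = 6:00.

Final answer: 6:00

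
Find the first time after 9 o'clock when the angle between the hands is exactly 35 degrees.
At t minutes past 9:00, the hour hand is at 30 x 9 + 0.5t degrees and the minute hand is at 6t degrees.
The smaller angle between them is 35 degrees when |30H - 5.5t| = 35 or |30H - 5.5t| = 325.
With H = 9, solve 30 x 9 - 5.5t = +/- target for each target:
  t = (30 x 9 - 35) / 5.5 = 42.73
  t = (30 x 9 + 35) / 5.5 = 55.45
  t = (30 x 9 - 325) / 5.5 = -10 (outside (0, 60))
  t = (30 x 9 + 325) / 5.5 = 108.18 (outside (0, 60))
Valid solutions in (0, 60): {42.73, 55.45} minutes.
The first occurrence is t = 42.73 minutes.
The hands form a 35-degree angle at 42.73 minutes past 9:00.

Final answer: 42.73 minutes past 9:00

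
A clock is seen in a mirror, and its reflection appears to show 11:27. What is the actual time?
Reflection across the vertical (12-6) axis maps a hand at angle A degrees to (360 - A) degrees, which sends a reading of T minutes past 12:00 to (720 - T) minutes past 12:00.
Mirror reads 11:27 = 687 minutes past 12:00.
Actual time: (720 - 687) mod 720 = 33 minutes = 12:33.

Final answer: 12:33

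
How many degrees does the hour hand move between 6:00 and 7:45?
The hour hand moves 0.5 degrees per minute.
Time elapsed: 7:45 - 6:00 = 105 minutes
Angular displacement: 105 x 0.5 = 52.5 degrees

Final answer: 52.5 degrees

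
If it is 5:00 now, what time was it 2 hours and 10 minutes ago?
Starting time: 5:00 = 300 total minutes past 12:00
Subtracting: 2 hours and 10 minutes = 130 minutes
300 - 130 = 170 minutes
= 2 hours and 50 minutes past 12:00 = 2:50

Final answer: 2:50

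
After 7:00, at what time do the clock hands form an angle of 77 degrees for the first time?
At t minutes past 7:00, the hour hand is at 30 x 7 + 0.5t degrees and the minute hand is at 6t degrees.
The smaller angle between them is 77 degrees when |30H - 5.5t| = 77 or |30H - 5.5t| = 283.
With H = 7, solve 30 x 7 - 5.5t = +/- target for each target:
  t = (30 x 7 - 77) / 5.5 = 24.18
  t = (30 x 7 + 77) / 5.5 = 52.18
  t = (30 x 7 - 283) / 5.5 = -13.27 (outside (0, 60))
  t = (30 x 7 + 283) / 5.5 = 89.64 (outside (0, 60))
Valid solutions in (0, 60): {24.18, 52.18} minutes.
The first occurrence is t = 24.18 minutes.
The hands form a 77-degree angle at 24.18 minutes past 7:00.

Final answer: 24.18 minutes past 7:00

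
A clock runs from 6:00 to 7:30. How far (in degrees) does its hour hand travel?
The hour hand moves 0.5 degrees per minute.
Time elapsed: 7:30 - 6:00 = 90 minutes
Angular displacement: 90 x 0.5 = 45 degrees

Final answer: 45 degrees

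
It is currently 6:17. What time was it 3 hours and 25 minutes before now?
Starting time: 6:17 = 377 total minutes past 12:00
Subtracting: 3 hours and 25 minutes = 205 minutes
377 - 205 = 172 minutes
= 2 hours and 52 minutes past 12:00 = 2:52

Final answer: 2:52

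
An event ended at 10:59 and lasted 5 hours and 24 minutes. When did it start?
Starting time: 10:59 = 659 total minutes past 12:00
Subtracting: 5 hours and 24 minutes = 324 minutes
659 - 324 = 335 minutes
= 5 hours and 35 minutes past 12:00 = 5:35

Final answer: 5:35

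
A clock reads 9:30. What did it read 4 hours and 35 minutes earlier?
Starting time: 9:30 = 570 total minutes past 12:00
Subtracting: 4 hours and 35 minutes = 275 minutes
570 - 275 = 295 minutes
= 4 hours and 55 minutes past 12:00 = 4:55

Final answer: 4:55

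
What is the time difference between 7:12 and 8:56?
From 7:12 to 8:56:
(8 x 60 + 56) - (7 x 60 + 12) = 536 - 432 = 104 minutes
= 1 hour and 44 minutes

Final answer: 1 hour and 44 minutes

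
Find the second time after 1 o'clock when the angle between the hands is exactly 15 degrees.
At t minutes past 1:00, the hour hand is at 30 x 1 + 0.5t degrees and the minute hand is at 6t degrees.
The smaller angle between them is 15 degrees when |30H - 5.5t| = 15 or |30H - 5.5t| = 345.
With H = 1, solve 30 x 1 - 5.5t = +/- target for each target:
  t = (30 x 1 - 15) / 5.5 = 2.73
  t = (30 x 1 + 15) / 5.5 = 8.18
  t = (30 x 1 - 345) / 5.5 = -57.27 (outside (0, 60))
  t = (30 x 1 + 345) / 5.5 = 68.18 (outside (0, 60))
Valid solutions in (0, 60): {2.73, 8.18} minutes.
The second occurrence is t = 8.18 minutes.
The hands form a 15-degree angle at 8.18 minutes past 1:00.

Final answer: 8.18 minutes past 1:00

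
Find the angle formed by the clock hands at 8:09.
Hour hand position: 8 x 30 + 9 x 0.5 = 244.5 degrees
Minute hand position: 9 x 6 = 54 degrees
Difference: |244.5 - 54| = 190.5 degrees
Since 190.5 > 180, the smaller angle is 360 - 190.5 = 169.5 degrees

Final answer: 169.5 degrees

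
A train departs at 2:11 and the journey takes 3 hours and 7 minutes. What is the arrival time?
Starting time: 2:11
Adding 7 minutes to 11 minutes: 11 + 7 = 18 minutes
Adding 3 hours: 2 + 3 = 5
Final time: 5:18

Final answer: 5:18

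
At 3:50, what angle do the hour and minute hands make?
Hour hand position: 3 x 30 + 50 x 0.5 = 115 degrees
Minute hand position: 50 x 6 = 300 degrees
Difference: |115 - 300| = 185 degrees
Since 185 > 180, the smaller angle is 360 - 185 = 175 degrees

Final answer: 175 degrees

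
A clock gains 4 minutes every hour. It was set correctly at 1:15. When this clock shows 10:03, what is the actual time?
For every 60 true minutes, the faulty clock advances 64 minutes, so 1 faulty-clock minute corresponds to 60/64 true minutes.
From 1:15 to 10:03 on the faulty dial is 528 minutes.
True elapsed: 528 x 60/64 = 495 minutes = 8 hours and 15 minutes.
True time: 1:15 + 8 hours and 15 minutes = 9:30.

Final answer: 9:30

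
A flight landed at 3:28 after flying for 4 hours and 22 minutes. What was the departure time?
Starting time: 3:28 = 208 total minutes past 12:00
Subtracting: 4 hours and 22 minutes = 262 minutes
208 - 262 = -54 (negative, add 12 hours = 720) = 666 minutes
= 11 hours and 6 minutes past 12:00 = 11:06

Final answer: 11:06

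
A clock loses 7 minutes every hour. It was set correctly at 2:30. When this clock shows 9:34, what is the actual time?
For every 60 true minutes, the faulty clock advances 53 minutes, so 1 faulty-clock minute corresponds to 60/53 true minutes.
From 2:30 to 9:34 on the faulty dial is 424 minutes.
True elapsed: 424 x 60/53 = 480 minutes = 8 hours.
True time: 2:30 + 8 hours = 10:30.

Final answer: 10:30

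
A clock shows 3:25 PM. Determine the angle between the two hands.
Hour hand position: 3 x 30 + 25 x 0.5 = 102.5 degrees
Minute hand position: 25 x 6 = 150 degrees
Difference: |102.5 - 150| = 47.5 degrees
The angle between the hands is 47.5 degrees

Final answer: 47.5 degrees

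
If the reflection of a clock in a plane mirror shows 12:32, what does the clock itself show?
Reflection across the vertical (12-6) axis maps a hand at angle A degrees to (360 - A) degrees, which sends a reading of T minutes past 12:00 to (720 - T) minutes past 12:00.
Mirror reads 12:32 = 32 minutes past 12:00.
Actual time: (720 - 32) mod 720 = 688 minutes = 11:28.

Final answer: 11:28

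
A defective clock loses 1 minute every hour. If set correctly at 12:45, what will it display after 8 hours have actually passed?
For every 60 true minutes, the faulty clock advances 60 - 1 = 59 minutes.
True elapsed: 8 hours = 480 minutes.
Faulty clock advances: 480 x 59/60 = 472 minutes (drift: 8 minutes behind).
Shown time: 12:45 + 472 minutes = 8:37.

Final answer: 8:37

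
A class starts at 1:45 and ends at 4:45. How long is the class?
From 1:45 to 4:45:
(4 x 60 + 45) - (1 x 60 + 45) = 285 - 105 = 180 minutes
= 3 hours

Final answer: 3 hours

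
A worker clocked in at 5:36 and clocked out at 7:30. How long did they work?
From 5:36 to 7:30:
(7 x 60 + 30) - (5 x 60 + 36) = 450 - 336 = 114 minutes
= 1 hour and 54 minutes

Final answer: 1 hour and 54 minutes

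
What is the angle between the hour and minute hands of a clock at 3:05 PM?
Hour hand position: 3 x 30 + 5 x 0.5 = 92.5 degrees
Minute hand position: 5 x 6 = 30 degrees
Difference: |92.5 - 30| = 62.5 degrees
The angle between the hands is 62.5 degrees

Final answer: 62.5 degrees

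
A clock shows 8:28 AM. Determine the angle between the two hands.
Hour hand position: 8 x 30 + 28 x 0.5 = 254 degrees
Minute hand position: 28 x 6 = 168 degrees
Difference: |254 - 168| = 86 degrees
The angle between the hands is 86 degrees

Final answer: 86 degrees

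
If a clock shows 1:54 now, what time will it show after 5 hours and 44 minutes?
Starting time: 1:54
Adding 44 minutes to 54 minutes: 54 + 44 = 98 minutes = 1 hour and 38 minutes
Adding 5 hours: 1 + 5 + 1 (carry) = 7
Final time: 7:38

Final answer: 7:38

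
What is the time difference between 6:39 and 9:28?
From 6:39 to 9:28:
(9 x 60 + 28) - (6 x 60 + 39) = 568 - 399 = 169 minutes
= 2 hours and 49 minutes

Final answer: 2 hours and 49 minutes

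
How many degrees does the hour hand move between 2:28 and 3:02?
The hour hand moves 0.5 degrees per minute.
Time elapsed: 3:02 - 2:28 = 34 minutes
Angular displacement: 34 x 0.5 = 17 degrees

Final answer: 17 degrees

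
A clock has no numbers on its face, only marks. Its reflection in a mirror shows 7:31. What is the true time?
Reflection across the vertical (12-6) axis maps a hand at angle A degrees to (360 - A) degrees, which sends a reading of T minutes past 12:00 to (720 - T) minutes past 12:00.
Mirror reads 7:31 = 451 minutes past 12:00.
Actual time: (720 - 451) mod 720 = 269 minutes = 4:29.

Final answer: 4:29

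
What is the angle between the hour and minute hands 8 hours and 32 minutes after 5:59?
First find the time 8 hours and 32 minutes after 5:59.
Total minutes: 5 x 60 + 59 + 8 x 60 + 32 = 871.
871 mod 720 = 151 minutes = 2:31.
Now compute the angle at 2:31:
Hour hand: 2 x 30 + 31 x 0.5 = 75.5 degrees
Minute hand: 31 x 6 = 186 degrees
Difference: |75.5 - 186| = 110.5 degrees
The angle is 110.5 degrees

Final answer: 110.5 degrees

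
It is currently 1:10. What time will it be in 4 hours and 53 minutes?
Starting time: 1:10
Adding 53 minutes to 10 minutes: 10 + 53 = 63 minutes = 1 hour and 3 minutes
Adding 4 hours: 1 + 4 + 1 (carry) = 6
Final time: 6:03

Final answer: 6:03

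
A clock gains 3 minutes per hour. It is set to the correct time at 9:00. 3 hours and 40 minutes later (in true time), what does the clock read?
For every 60 true minutes, the faulty clock advances 60 + 3 = 63 minutes.
True elapsed: 3 hours and 40 minutes = 220 minutes.
Faulty clock advances: 220 x 63/60 = 231 minutes (drift: 11 minutes ahead).
Shown time: 9:00 + 231 minutes = 12:51.

Final answer: 12:51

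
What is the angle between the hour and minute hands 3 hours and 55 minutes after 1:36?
First find the time 3 hours and 55 minutes after 1:36.
Total minutes: 1 x 60 + 36 + 3 x 60 + 55 = 331.
331 mod 720 = 331 minutes = 5:31.
Now compute the angle at 5:31:
Hour hand: 5 x 30 + 31 x 0.5 = 165.5 degrees
Minute hand: 31 x 6 = 186 degrees
Difference: |165.5 - 186| = 20.5 degrees
The angle is 20.5 degrees

Final answer: 20.5 degrees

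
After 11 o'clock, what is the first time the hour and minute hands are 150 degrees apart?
At t minutes past 11:00, the hour hand is at 30 x 11 + 0.5t degrees and the minute hand is at 6t degrees.
The smaller angle between them is 150 degrees when |30H - 5.5t| = 150 or |30H - 5.5t| = 210.
With H = 11, solve 30 x 11 - 5.5t = +/- target for each target:
  t = (30 x 11 - 150) / 5.5 = 32.73
  t = (30 x 11 + 150) / 5.5 = 87.27 (outside (0, 60))
  t = (30 x 11 - 210) / 5.5 = 21.82
  t = (30 x 11 + 210) / 5.5 = 98.18 (outside (0, 60))
Valid solutions in (0, 60): {21.82, 32.73} minutes.
The first occurrence is t = 21.82 minutes.
The hands form a 150-degree angle at 21.82 minutes past 11:00.

Final answer: 21.82 minutes past 11:00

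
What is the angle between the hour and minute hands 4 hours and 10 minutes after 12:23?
First find the time 4 hours and 10 minutes after 12:23.
Total minutes: 12 x 60 + 23 + 4 x 60 + 10 = 993.
993 mod 720 = 273 minutes = 4:33.
Now compute the angle at 4:33:
Hour hand: 4 x 30 + 33 x 0.5 = 136.5 degrees
Minute hand: 33 x 6 = 198 degrees
Difference: |136.5 - 198| = 61.5 degrees
The angle is 61.5 degrees

Final answer: 61.5 degrees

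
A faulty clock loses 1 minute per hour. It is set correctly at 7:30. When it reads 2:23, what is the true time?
For every 60 true minutes, the faulty clock advances 59 minutes, so 1 faulty-clock minute corresponds to 60/59 true minutes.
From 7:30 to 2:23 on the faulty dial is 413 minutes.
True elapsed: 413 x 60/59 = 420 minutes = 7 hours.
True time: 7:30 + 7 hours = 2:30.

Final answer: 2:30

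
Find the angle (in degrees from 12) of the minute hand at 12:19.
The minute hand moves 6 degrees per minute.
At 12:19: 19 x 6 = 114 degrees

Final answer: 114 degrees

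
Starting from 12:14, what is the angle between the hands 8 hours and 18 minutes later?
First find the time 8 hours and 18 minutes after 12:14.
Total minutes: 12 x 60 + 14 + 8 x 60 + 18 = 1232.
1232 mod 720 = 512 minutes = 8:32.
Now compute the angle at 8:32:
Hour hand: 8 x 30 + 32 x 0.5 = 256 degrees
Minute hand: 32 x 6 = 192 degrees
Difference: |256 - 192| = 64 degrees
The angle is 64 degrees

Final answer: 64 degrees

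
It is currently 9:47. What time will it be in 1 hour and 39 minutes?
Starting time: 9:47
Adding 39 minutes to 47 minutes: 47 + 39 = 86 minutes = 1 hour and 26 minutes
Adding 1 hour: 9 + 1 + 1 (carry) = 11
Final time: 11:26

Final answer: 11:26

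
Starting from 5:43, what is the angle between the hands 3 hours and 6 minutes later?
First find the time 3 hours and 6 minutes after 5:43.
Total minutes: 5 x 60 + 43 + 3 x 60 + 6 = 529.
529 mod 720 = 529 minutes = 8:49.
Now compute the angle at 8:49:
Hour hand: 8 x 30 + 49 x 0.5 = 264.5 degrees
Minute hand: 49 x 6 = 294 degrees
Difference: |264.5 - 294| = 29.5 degrees
The angle is 29.5 degrees

Final answer: 29.5 degrees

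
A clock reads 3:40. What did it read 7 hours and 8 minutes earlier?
Starting time: 3:40 = 220 total minutes past 12:00
Subtracting: 7 hours and 8 minutes = 428 minutes
220 - 428 = -208 (negative, add 12 hours = 720) = 512 minutes
= 8 hours and 32 minutes past 12:00 = 8:32

Final answer: 8:32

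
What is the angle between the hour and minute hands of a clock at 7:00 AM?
Hour hand position: 7 x 30 + 0 x 0.5 = 210 degrees
Minute hand position: 0 x 6 = 0 degrees
Difference: |210 - 0| = 210 degrees
Since 210 > 180, the smaller angle is 360 - 210 = 150 degrees

Final answer: 150 degrees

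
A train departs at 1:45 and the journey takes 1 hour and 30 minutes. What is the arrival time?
Starting time: 1:45
Adding 30 minutes to 45 minutes: 45 + 30 = 75 minutes = 1 hour and 15 minutes
Adding 1 hour: 1 + 1 + 1 (carry) = 3
Final time: 3:15

Final answer: 3:15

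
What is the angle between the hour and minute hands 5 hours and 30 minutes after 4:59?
First find the time 5 hours and 30 minutes after 4:59.
Total minutes: 4 x 60 + 59 + 5 x 60 + 30 = 629.
629 mod 720 = 629 minutes = 10:29.
Now compute the angle at 10:29:
Hour hand: 10 x 30 + 29 x 0.5 = 314.5 degrees
Minute hand: 29 x 6 = 174 degrees
Difference: |314.5 - 174| = 140.5 degrees
The angle is 140.5 degrees

Final answer: 140.5 degrees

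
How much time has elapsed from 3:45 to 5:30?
From 3:45 to 5:30:
(5 x 60 + 30) - (3 x 60 + 45) = 330 - 225 = 105 minutes
= 1 hour and 45 minutes

Final answer: 1 hour and 45 minutes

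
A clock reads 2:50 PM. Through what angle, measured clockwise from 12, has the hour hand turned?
The hour hand moves 30 degrees per hour and 0.5 degrees per minute.
At 2:50: (2) x 30 + 50 x 0.5 = 60 + 25 = 85 degrees

Final answer: 85 degrees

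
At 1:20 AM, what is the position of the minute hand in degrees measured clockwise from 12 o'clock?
The minute hand moves 6 degrees per minute.
At 1:20: 20 x 6 = 120 degrees

Final answer: 120 degrees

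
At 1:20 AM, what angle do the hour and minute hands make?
Hour hand position: 1 x 30 + 20 x 0.5 = 40 degrees
Minute hand position: 20 x 6 = 120 degrees
Difference: |40 - 120| = 80 degrees
The angle between the hands is 80 degrees

Final answer: 80 degrees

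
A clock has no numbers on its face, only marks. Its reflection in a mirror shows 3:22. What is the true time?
Reflection across the vertical (12-6) axis maps a hand at angle A degrees to (360 - A) degrees, which sends a reading of T minutes past 12:00 to (720 - T) minutes past 12:00.
Mirror reads 3:22 = 202 minutes past 12:00.
Actual time: (720 - 202) mod 720 = 518 minutes = 8:38.

Final answer: 8:38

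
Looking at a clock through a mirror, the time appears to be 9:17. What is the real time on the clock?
Reflection across the vertical (12-6) axis maps a hand at angle A degrees to (360 - A) degrees, which sends a reading of T minutes past 12:00 to (720 - T) minutes past 12:00.
Mirror reads 9:17 = 557 minutes past 12:00.
Actual time: (720 - 557) mod 720 = 163 minutes = 2:43.

Final answer: 2:43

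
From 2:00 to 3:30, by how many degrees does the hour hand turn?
The hour hand moves 0.5 degrees per minute.
Time elapsed: 3:30 - 2:00 = 90 minutes
Angular displacement: 90 x 0.5 = 45 degrees

Final answer: 45 degrees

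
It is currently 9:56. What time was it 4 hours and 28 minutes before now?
Starting time: 9:56 = 596 total minutes past 12:00
Subtracting: 4 hours and 28 minutes = 268 minutes
596 - 268 = 328 minutes
= 5 hours and 28 minutes past 12:00 = 5:28

Final answer: 5:28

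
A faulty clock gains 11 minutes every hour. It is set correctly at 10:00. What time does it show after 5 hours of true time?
For every 60 true minutes, the faulty clock advances 60 + 11 = 71 minutes.
True elapsed: 5 hours = 300 minutes.
Faulty clock advances: 300 x 71/60 = 355 minutes (drift: 55 minutes ahead).
Shown time: 10:00 + 355 minutes = 3:55.

Final answer: 3:55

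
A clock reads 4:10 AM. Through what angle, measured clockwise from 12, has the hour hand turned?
The hour hand moves 30 degrees per hour and 0.5 degrees per minute.
At 4:10: (4) x 30 + 10 x 0.5 = 120 + 5 = 125 degrees

Final answer: 125 degrees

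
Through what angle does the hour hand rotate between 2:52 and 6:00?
The hour hand moves 0.5 degrees per minute.
Time elapsed: 6:00 - 2:52 = 188 minutes
Angular displacement: 188 x 0.5 = 94 degrees

Final answer: 94 degrees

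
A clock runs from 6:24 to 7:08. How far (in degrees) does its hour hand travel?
The hour hand moves 0.5 degrees per minute.
Time elapsed: 7:08 - 6:24 = 44 minutes
Angular displacement: 44 x 0.5 = 22 degrees

Final answer: 22 degrees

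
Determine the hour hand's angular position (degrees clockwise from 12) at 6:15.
The hour hand moves 30 degrees per hour and 0.5 degrees per minute.
At 6:15: (6) x 30 + 15 x 0.5 = 180 + 7.5 = 187.5 degrees

Final answer: 187.5 degrees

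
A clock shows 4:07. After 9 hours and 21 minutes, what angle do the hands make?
First find the time 9 hours and 21 minutes after 4:07.
Total minutes: 4 x 60 + 7 + 9 x 60 + 21 = 808.
808 mod 720 = 88 minutes = 1:28.
Now compute the angle at 1:28:
Hour hand: 1 x 30 + 28 x 0.5 = 44 degrees
Minute hand: 28 x 6 = 168 degrees
Difference: |44 - 168| = 124 degrees
The angle is 124 degrees

Final answer: 124 degrees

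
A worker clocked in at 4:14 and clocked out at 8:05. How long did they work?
From 4:14 to 8:05:
(8 x 60 + 5) - (4 x 60 + 14) = 485 - 254 = 231 minutes
= 3 hours and 51 minutes

Final answer: 3 hours and 51 minutes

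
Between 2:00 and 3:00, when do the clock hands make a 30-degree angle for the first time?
At t minutes past 2:00, the hour hand is at 30 x 2 + 0.5t degrees and the minute hand is at 6t degrees.
The smaller angle between them is 30 degrees when |30H - 5.5t| = 30 or |30H - 5.5t| = 330.
With H = 2, solve 30 x 2 - 5.5t = +/- target for each target:
  t = (30 x 2 - 30) / 5.5 = 5.45
  t = (30 x 2 + 30) / 5.5 = 16.36
  t = (30 x 2 - 330) / 5.5 = -49.09 (outside (0, 60))
  t = (30 x 2 + 330) / 5.5 = 70.91 (outside (0, 60))
Valid solutions in (0, 60): {5.45, 16.36} minutes.
The first occurrence is t = 5.45 minutes.
The hands form a 30-degree angle at 5.45 minutes past 2:00.

Final answer: 5.45 minutes past 2:00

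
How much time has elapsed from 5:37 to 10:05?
From 5:37 to 10:05:
(10 x 60 + 5) - (5 x 60 + 37) = 605 - 337 = 268 minutes
= 4 hours and 28 minutes

Final answer: 4 hours and 28 minutes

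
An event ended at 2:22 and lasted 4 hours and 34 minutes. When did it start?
Starting time: 2:22 = 142 total minutes past 12:00
Subtracting: 4 hours and 34 minutes = 274 minutes
142 - 274 = -132 (negative, add 12 hours = 720) = 588 minutes
= 9 hours and 48 minutes past 12:00 = 9:48

Final answer: 9:48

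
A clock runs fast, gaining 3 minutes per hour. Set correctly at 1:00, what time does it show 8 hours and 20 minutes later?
For every 60 true minutes, the faulty clock advances 60 + 3 = 63 minutes.
True elapsed: 8 hours and 20 minutes = 500 minutes.
Faulty clock advances: 500 x 63/60 = 525 minutes (drift: 25 minutes ahead).
Shown time: 1:00 + 525 minutes = 9:45.

Final answer: 9:45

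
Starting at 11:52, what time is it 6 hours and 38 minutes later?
Starting time: 11:52
Adding 38 minutes to 52 minutes: 52 + 38 = 90 minutes = 1 hour and 30 minutes
Adding 6 hours: 11 + 6 + 1 (carry) = 18 - 12 = 6
Final time: 6:30

Final answer: 6:30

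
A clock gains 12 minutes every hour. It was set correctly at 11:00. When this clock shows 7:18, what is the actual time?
For every 60 true minutes, the faulty clock advances 72 minutes, so 1 faulty-clock minute corresponds to 60/72 true minutes.
From 11:00 to 7:18 on the faulty dial is 498 minutes.
True elapsed: 498 x 60/72 = 415 minutes = 6 hours and 55 minutes.
True time: 11:00 + 6 hours and 55 minutes = 5:55.

Final answer: 5:55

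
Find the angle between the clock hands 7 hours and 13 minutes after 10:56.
First find the time 7 hours and 13 minutes after 10:56.
Total minutes: 10 x 60 + 56 + 7 x 60 + 13 = 1089.
1089 mod 720 = 369 minutes = 6:09.
Now compute the angle at 6:09:
Hour hand: 6 x 30 + 9 x 0.5 = 184.5 degrees
Minute hand: 9 x 6 = 54 degrees
Difference: |184.5 - 54| = 130.5 degrees
The angle is 130.5 degrees

Final answer: 130.5 degrees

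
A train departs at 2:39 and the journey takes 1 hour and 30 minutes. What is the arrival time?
Starting time: 2:39
Adding 30 minutes to 39 minutes: 39 + 30 = 69 minutes = 1 hour and 9 minutes
Adding 1 hour: 2 + 1 + 1 (carry) = 4
Final time: 4:09

Final answer: 4:09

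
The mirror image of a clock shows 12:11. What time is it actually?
Reflection across the vertical (12-6) axis maps a hand at angle A degrees to (360 - A) degrees, which sends a reading of T minutes past 12:00 to (720 - T) minutes past 12:00.
Mirror reads 12:11 = 11 minutes past 12:00.
Actual time: (720 - 11) mod 720 = 709 minutes = 11:49.

Final answer: 11:49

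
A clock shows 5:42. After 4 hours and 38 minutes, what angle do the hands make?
First find the time 4 hours and 38 minutes after 5:42.
Total minutes: 5 x 60 + 42 + 4 x 60 + 38 = 620.
620 mod 720 = 620 minutes = 10:20.
Now compute the angle at 10:20:
Hour hand: 10 x 30 + 20 x 0.5 = 310 degrees
Minute hand: 20 x 6 = 120 degrees
Difference: |310 - 120| = 190 degrees
Smaller angle: 360 - 190 = 170 degrees

Final answer: 170 degrees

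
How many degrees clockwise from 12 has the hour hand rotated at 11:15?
The hour hand moves 30 degrees per hour and 0.5 degrees per minute.
At 11:15: (11) x 30 + 15 x 0.5 = 330 + 7.5 = 337.5 degrees

Final answer: 337.5 degrees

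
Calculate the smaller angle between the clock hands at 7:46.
Hour hand position: 7 x 30 + 46 x 0.5 = 233 degrees
Minute hand position: 46 x 6 = 276 degrees
Difference: |233 - 276| = 43 degrees
The angle between the hands is 43 degrees

Final answer: 43 degrees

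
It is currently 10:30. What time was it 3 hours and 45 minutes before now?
Starting time: 10:30 = 630 total minutes past 12:00
Subtracting: 3 hours and 45 minutes = 225 minutes
630 - 225 = 405 minutes
= 6 hours and 45 minutes past 12:00 = 6:45

Final answer: 6:45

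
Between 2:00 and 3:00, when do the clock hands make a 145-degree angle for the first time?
At t minutes past 2:00, the hour hand is at 30 x 2 + 0.5t degrees and the minute hand is at 6t degrees.
The smaller angle between them is 145 degrees when |30H - 5.5t| = 145 or |30H - 5.5t| = 215.
With H = 2, solve 30 x 2 - 5.5t = +/- target for each target:
  t = (30 x 2 - 145) / 5.5 = -15.45 (outside (0, 60))
  t = (30 x 2 + 145) / 5.5 = 37.27
  t = (30 x 2 - 215) / 5.5 = -28.18 (outside (0, 60))
  t = (30 x 2 + 215) / 5.5 = 50
Valid solutions in (0, 60): {37.27, 50} minutes.
The first occurrence is t = 37.27 minutes.
The hands form a 145-degree angle at 37.27 minutes past 2:00.

Final answer: 37.27 minutes past 2:00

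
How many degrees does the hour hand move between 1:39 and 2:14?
The hour hand moves 0.5 degrees per minute.
Time elapsed: 2:14 - 1:39 = 35 minutes
Angular displacement: 35 x 0.5 = 17.5 degrees

Final answer: 17.5 degrees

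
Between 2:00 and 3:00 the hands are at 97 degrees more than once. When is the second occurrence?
At t minutes past 2:00, the hour hand is at 30 x 2 + 0.5t degrees and the minute hand is at 6t degrees.
The smaller angle between them is 97 degrees when |30H - 5.5t| = 97 or |30H - 5.5t| = 263.
With H = 2, solve 30 x 2 - 5.5t = +/- target for each target:
  t = (30 x 2 - 97) / 5.5 = -6.73 (outside (0, 60))
  t = (30 x 2 + 97) / 5.5 = 28.55
  t = (30 x 2 - 263) / 5.5 = -36.91 (outside (0, 60))
  t = (30 x 2 + 263) / 5.5 = 58.73
Valid solutions in (0, 60): {28.55, 58.73} minutes.
The second occurrence is t = 58.73 minutes.
The hands form a 97-degree angle at 58.73 minutes past 2:00.

Final answer: 58.73 minutes past 2:00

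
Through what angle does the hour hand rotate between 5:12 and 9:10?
The hour hand moves 0.5 degrees per minute.
Time elapsed: 9:10 - 5:12 = 238 minutes
Angular displacement: 238 x 0.5 = 119 degrees

Final answer: 119 degrees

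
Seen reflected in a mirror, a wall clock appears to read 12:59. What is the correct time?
Reflection across the vertical (12-6) axis maps a hand at angle A degrees to (360 - A) degrees, which sends a reading of T minutes past 12:00 to (720 - T) minutes past 12:00.
Mirror reads 12:59 = 59 minutes past 12:00.
Actual time: (720 - 59) mod 720 = 661 minutes = 11:01.

Final answer: 11:01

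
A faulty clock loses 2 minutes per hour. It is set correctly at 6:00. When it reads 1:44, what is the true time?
For every 60 true minutes, the faulty clock advances 58 minutes, so 1 faulty-clock minute corresponds to 60/58 true minutes.
From 6:00 to 1:44 on the faulty dial is 464 minutes.
True elapsed: 464 x 60/58 = 480 minutes = 8 hours.
True time: 6:00 + 8 hours = 2:00.

Final answer: 2:00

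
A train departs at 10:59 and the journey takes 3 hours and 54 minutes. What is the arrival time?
Starting time: 10:59
Adding 54 minutes to 59 minutes: 59 + 54 = 113 minutes = 1 hour and 53 minutes
Adding 3 hours: 10 + 3 + 1 (carry) = 14 - 12 = 2
Final time: 2:53

Final answer: 2:53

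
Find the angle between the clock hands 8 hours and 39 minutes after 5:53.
First find the time 8 hours and 39 minutes after 5:53.
Total minutes: 5 x 60 + 53 + 8 x 60 + 39 = 872.
872 mod 720 = 152 minutes = 2:32.
Now compute the angle at 2:32:
Hour hand: 2 x 30 + 32 x 0.5 = 76 degrees
Minute hand: 32 x 6 = 192 degrees
Difference: |76 - 192| = 116 degrees
The angle is 116 degrees

Final answer: 116 degrees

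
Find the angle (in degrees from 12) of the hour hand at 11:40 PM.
The hour hand moves 30 degrees per hour and 0.5 degrees per minute.
At 11:40: (11) x 30 + 40 x 0.5 = 330 + 20 = 350 degrees

Final answer: 350 degrees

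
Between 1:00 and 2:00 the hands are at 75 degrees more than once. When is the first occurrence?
At t minutes past 1:00, the hour hand is at 30 x 1 + 0.5t degrees and the minute hand is at 6t degrees.
The smaller angle between them is 75 degrees when |30H - 5.5t| = 75 or |30H - 5.5t| = 285.
With H = 1, solve 30 x 1 - 5.5t = +/- target for each target:
  t = (30 x 1 - 75) / 5.5 = -8.18 (outside (0, 60))
  t = (30 x 1 + 75) / 5.5 = 19.09
  t = (30 x 1 - 285) / 5.5 = -46.36 (outside (0, 60))
  t = (30 x 1 + 285) / 5.5 = 57.27
Valid solutions in (0, 60): {19.09, 57.27} minutes.
The first occurrence is t = 19.09 minutes.
The hands form a 75-degree angle at 19.09 minutes past 1:00.

Final answer: 19.09 minutes past 1:00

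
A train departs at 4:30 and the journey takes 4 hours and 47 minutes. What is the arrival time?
Starting time: 4:30
Adding 47 minutes to 30 minutes: 30 + 47 = 77 minutes = 1 hour and 17 minutes
Adding 4 hours: 4 + 4 + 1 (carry) = 9
Final time: 9:17

Final answer: 9:17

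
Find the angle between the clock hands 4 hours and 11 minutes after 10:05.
First find the time 4 hours and 11 minutes after 10:05.
Total minutes: 10 x 60 + 5 + 4 x 60 + 11 = 856.
856 mod 720 = 136 minutes = 2:16.
Now compute the angle at 2:16:
Hour hand: 2 x 30 + 16 x 0.5 = 68 degrees
Minute hand: 16 x 6 = 96 degrees
Difference: |68 - 96| = 28 degrees
The angle is 28 degrees

Final answer: 28 degrees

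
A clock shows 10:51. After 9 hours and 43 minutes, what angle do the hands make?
First find the time 9 hours and 43 minutes after 10:51.
Total minutes: 10 x 60 + 51 + 9 x 60 + 43 = 1234.
1234 mod 720 = 514 minutes = 8:34.
Now compute the angle at 8:34:
Hour hand: 8 x 30 + 34 x 0.5 = 257 degrees
Minute hand: 34 x 6 = 204 degrees
Difference: |257 - 204| = 53 degrees
The angle is 53 degrees

Final answer: 53 degrees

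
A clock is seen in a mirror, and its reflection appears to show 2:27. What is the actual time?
Reflection across the vertical (12-6) axis maps a hand at angle A degrees to (360 - A) degrees, which sends a reading of T minutes past 12:00 to (720 - T) minutes past 12:00.
Mirror reads 2:27 = 147 minutes past 12:00.
Actual time: (720 - 147) mod 720 = 573 minutes = 9:33.

Final answer: 9:33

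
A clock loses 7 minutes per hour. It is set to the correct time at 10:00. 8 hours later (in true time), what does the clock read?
For every 60 true minutes, the faulty clock advances 60 - 7 = 53 minutes.
True elapsed: 8 hours = 480 minutes.
Faulty clock advances: 480 x 53/60 = 424 minutes (drift: 56 minutes behind).
Shown time: 10:00 + 424 minutes = 5:04.

Final answer: 5:04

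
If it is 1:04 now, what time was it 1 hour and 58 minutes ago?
Starting time: 1:04 = 64 total minutes past 12:00
Subtracting: 1 hour and 58 minutes = 118 minutes
64 - 118 = -54 (negative, add 12 hours = 720) = 666 minutes
= 11 hours and 6 minutes past 12:00 = 11:06

Final answer: 11:06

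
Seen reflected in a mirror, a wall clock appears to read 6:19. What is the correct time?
Reflection across the vertical (12-6) axis maps a hand at angle A degrees to (360 - A) degrees, which sends a reading of T minutes past 12:00 to (720 - T) minutes past 12:00.
Mirror reads 6:19 = 379 minutes past 12:00.
Actual time: (720 - 379) mod 720 = 341 minutes = 5:41.

Final answer: 5:41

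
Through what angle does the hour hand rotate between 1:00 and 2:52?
The hour hand moves 0.5 degrees per minute.
Time elapsed: 2:52 - 1:00 = 112 minutes
Angular displacement: 112 x 0.5 = 56 degrees

Final answer: 56 degrees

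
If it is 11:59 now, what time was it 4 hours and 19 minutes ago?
Starting time: 11:59 = 719 total minutes past 12:00
Subtracting: 4 hours and 19 minutes = 259 minutes
719 - 259 = 460 minutes
= 7 hours and 40 minutes past 12:00 = 7:40

Final answer: 7:40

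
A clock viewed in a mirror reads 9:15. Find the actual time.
Reflection across the vertical (12-6) axis maps a hand at angle A degrees to (360 - A) degrees, which sends a reading of T minutes past 12:00 to (720 - T) minutes past 12:00.
Mirror reads 9:15 = 555 minutes past 12:00.
Actual time: (720 - 555) mod 720 = 165 minutes = 2:45.

Final answer: 2:45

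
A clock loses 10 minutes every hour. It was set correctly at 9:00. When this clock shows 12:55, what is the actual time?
For every 60 true minutes, the faulty clock advances 50 minutes, so 1 faulty-clock minute corresponds to 60/50 true minutes.
From 9:00 to 12:55 on the faulty dial is 235 minutes.
True elapsed: 235 x 60/50 = 282 minutes = 4 hours and 42 minutes.
True time: 9:00 + 4 hours and 42 minutes = 1:42.

Final answer: 1:42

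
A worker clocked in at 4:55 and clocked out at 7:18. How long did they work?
From 4:55 to 7:18:
(7 x 60 + 18) - (4 x 60 + 55) = 438 - 295 = 143 minutes
= 2 hours and 23 minutes

Final answer: 2 hours and 23 minutes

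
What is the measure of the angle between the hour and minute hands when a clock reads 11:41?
Hour hand position: 11 x 30 + 41 x 0.5 = 350.5 degrees
Minute hand position: 41 x 6 = 246 degrees
Difference: |350.5 - 246| = 104.5 degrees
The angle between the hands is 104.5 degrees

Final answer: 104.5 degrees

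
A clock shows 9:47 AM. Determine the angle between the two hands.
Hour hand position: 9 x 30 + 47 x 0.5 = 293.5 degrees
Minute hand position: 47 x 6 = 282 degrees
Difference: |293.5 - 282| = 11.5 degrees
The angle between the hands is 11.5 degrees

Final answer: 11.5 degrees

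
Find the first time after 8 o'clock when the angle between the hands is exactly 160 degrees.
At t minutes past 8:00, the hour hand is at 30 x 8 + 0.5t degrees and the minute hand is at 6t degrees.
The smaller angle between them is 160 degrees when |30H - 5.5t| = 160 or |30H - 5.5t| = 200.
With H = 8, solve 30 x 8 - 5.5t = +/- target for each target:
  t = (30 x 8 - 160) / 5.5 = 14.55
  t = (30 x 8 + 160) / 5.5 = 72.73 (outside (0, 60))
  t = (30 x 8 - 200) / 5.5 = 7.27
  t = (30 x 8 + 200) / 5.5 = 80 (outside (0, 60))
Valid solutions in (0, 60): {7.27, 14.55} minutes.
The first occurrence is t = 7.27 minutes.
The hands form a 160-degree angle at 7.27 minutes past 8:00.

Final answer: 7.27 minutes past 8:00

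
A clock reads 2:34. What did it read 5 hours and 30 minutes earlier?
Starting time: 2:34 = 154 total minutes past 12:00
Subtracting: 5 hours and 30 minutes = 330 minutes
154 - 330 = -176 (negative, add 12 hours = 720) = 544 minutes
= 9 hours and 4 minutes past 12:00 = 9:04

Final answer: 9:04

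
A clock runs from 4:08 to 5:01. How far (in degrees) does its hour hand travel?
The hour hand moves 0.5 degrees per minute.
Time elapsed: 5:01 - 4:08 = 53 minutes
Angular displacement: 53 x 0.5 = 26.5 degrees

Final answer: 26.5 degrees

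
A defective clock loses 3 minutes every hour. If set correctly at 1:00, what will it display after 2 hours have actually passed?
For every 60 true minutes, the faulty clock advances 60 - 3 = 57 minutes.
True elapsed: 2 hours = 120 minutes.
Faulty clock advances: 120 x 57/60 = 114 minutes (drift: 6 minutes behind).
Shown time: 1:00 + 114 minutes = 2:54.

Final answer: 2:54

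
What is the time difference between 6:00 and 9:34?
From 6:00 to 9:34:
(9 x 60 + 34) - (6 x 60 + 0) = 574 - 360 = 214 minutes
= 3 hours and 34 minutes

Final answer: 3 hours and 34 minutes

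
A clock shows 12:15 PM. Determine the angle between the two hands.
Hour hand position: 0 x 30 + 15 x 0.5 = 7.5 degrees
Minute hand position: 15 x 6 = 90 degrees
Difference: |7.5 - 90| = 82.5 degrees
The angle between the hands is 82.5 degrees

Final answer: 82.5 degrees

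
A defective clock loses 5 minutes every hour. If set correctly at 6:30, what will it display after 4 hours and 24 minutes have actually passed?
For every 60 true minutes, the faulty clock advances 60 - 5 = 55 minutes.
True elapsed: 4 hours and 24 minutes = 264 minutes.
Faulty clock advances: 264 x 55/60 = 242 minutes (drift: 22 minutes behind).
Shown time: 6:30 + 242 minutes = 10:32.

Final answer: 10:32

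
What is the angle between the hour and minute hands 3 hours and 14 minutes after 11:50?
First find the time 3 hours and 14 minutes after 11:50.
Total minutes: 11 x 60 + 50 + 3 x 60 + 14 = 904.
904 mod 720 = 184 minutes = 3:04.
Now compute the angle at 3:04:
Hour hand: 3 x 30 + 4 x 0.5 = 92 degrees
Minute hand: 4 x 6 = 24 degrees
Difference: |92 - 24| = 68 degrees
The angle is 68 degrees

Final answer: 68 degrees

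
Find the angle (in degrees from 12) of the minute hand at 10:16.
The minute hand moves 6 degrees per minute.
At 10:16: 16 x 6 = 96 degrees

Final answer: 96 degrees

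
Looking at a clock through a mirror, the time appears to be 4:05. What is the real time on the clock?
Reflection across the vertical (12-6) axis maps a hand at angle A degrees to (360 - A) degrees, which sends a reading of T minutes past 12:00 to (720 - T) minutes past 12:00.
Mirror reads 4:05 = 245 minutes past 12:00.
Actual time: (720 - 245) mod 720 = 475 minutes = 7:55.

Final answer: 7:55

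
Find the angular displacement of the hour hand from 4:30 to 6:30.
The hour hand moves 0.5 degrees per minute.
Time elapsed: 6:30 - 4:30 = 120 minutes
Angular displacement: 120 x 0.5 = 60 degrees

Final answer: 60 degrees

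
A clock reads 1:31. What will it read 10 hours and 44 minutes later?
Starting time: 1:31
Adding 44 minutes to 31 minutes: 31 + 44 = 75 minutes = 1 hour and 15 minutes
Adding 10 hours: 1 + 10 + 1 (carry) = 12
Final time: 12:15

Final answer: 12:15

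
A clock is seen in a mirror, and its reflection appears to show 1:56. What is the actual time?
Reflection across the vertical (12-6) axis maps a hand at angle A degrees to (360 - A) degrees, which sends a reading of T minutes past 12:00 to (720 - T) minutes past 12:00.
Mirror reads 1:56 = 116 minutes past 12:00.
Actual time: (720 - 116) mod 720 = 604 minutes = 10:04.

Final answer: 10:04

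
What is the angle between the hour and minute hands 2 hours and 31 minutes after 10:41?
First find the time 2 hours and 31 minutes after 10:41.
Total minutes: 10 x 60 + 41 + 2 x 60 + 31 = 792.
792 mod 720 = 72 minutes = 1:12.
Now compute the angle at 1:12:
Hour hand: 1 x 30 + 12 x 0.5 = 36 degrees
Minute hand: 12 x 6 = 72 degrees
Difference: |36 - 72| = 36 degrees
The angle is 36 degrees

Final answer: 36 degrees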